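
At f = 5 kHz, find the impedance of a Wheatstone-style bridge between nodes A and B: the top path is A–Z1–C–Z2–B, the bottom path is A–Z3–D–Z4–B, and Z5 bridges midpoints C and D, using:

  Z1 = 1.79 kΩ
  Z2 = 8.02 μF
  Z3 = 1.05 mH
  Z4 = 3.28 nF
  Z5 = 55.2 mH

Step 1 — Angular frequency: ω = 2π·f = 2π·5000 = 3.142e+04 rad/s.
Step 2 — Component impedances:
  Z1: Z = R = 1790 Ω
  Z2: Z = 1/(jωC) = -j/(ω·C) = 0 - j3.969 Ω
  Z3: Z = jωL = j·3.142e+04·0.00105 = 0 + j32.99 Ω
  Z4: Z = 1/(jωC) = -j/(ω·C) = 0 - j9705 Ω
  Z5: Z = jωL = j·3.142e+04·0.0552 = 0 + j1734 Ω
Step 3 — Bridge requires nodal analysis (the Z5 bridge couples midpoints C and D, so the two paths cannot be reduced to a simple series/parallel combination). Setting node B to ground and injecting 1 A at node A, the 3-node admittance system at A, C, D solves to V_A = Z_AB = 1054 + j875.9 Ω = 1370∠39.7° Ω.

Z = 1054 + j875.9 Ω = 1370∠39.7° Ω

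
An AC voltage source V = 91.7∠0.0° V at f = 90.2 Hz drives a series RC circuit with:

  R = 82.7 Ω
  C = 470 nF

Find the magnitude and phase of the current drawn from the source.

Step 1 — Angular frequency: ω = 2π·f = 2π·90.2 = 566.7 rad/s.
Step 2 — Component impedances:
  R: Z = R = 82.7 Ω
  C: Z = 1/(jωC) = -j/(ω·C) = 0 - j3754 Ω
Step 3 — Series combination: Z_total = R + C = 82.7 - j3754 Ω = 3755∠-88.7° Ω.
Step 4 — Source phasor: V = 91.7∠0.0° V = 91.7 V.
Step 5 — Ohm's law: I = V / Z_total = (91.7) / (82.7 - j3754) = 0.0005378 + j0.02441 A.
Step 6 — Convert to polar: |I| = 0.02442 A, ∠I = 88.7°.

I = 0.02442∠88.7° A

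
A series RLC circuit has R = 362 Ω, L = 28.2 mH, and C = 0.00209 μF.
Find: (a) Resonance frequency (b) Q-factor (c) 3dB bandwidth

Step 1 — Resonance: ω₀ = 1/√(LC) = 1/√(0.0282·2.09e-09) = 1.303e+05 rad/s.
Step 2 — f₀ = ω₀/(2π) = 2.073e+04 Hz.
Step 3 — Series Q: Q = ω₀L/R = 1.303e+05·0.0282/362 = 10.15.
Step 4 — Bandwidth: Δω = ω₀/Q = 1.284e+04 rad/s; BW = Δω/(2π) = 2043 Hz.

(a) f₀ = 2.073e+04 Hz  (b) Q = 10.15  (c) BW = 2043 Hz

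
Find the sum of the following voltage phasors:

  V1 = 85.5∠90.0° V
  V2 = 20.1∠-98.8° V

Step 1 — Convert each phasor to rectangular form:
  V1 = 85.5·(cos(90.0°) + j·sin(90.0°)) = 0 + j85.5 V
  V2 = 20.1·(cos(-98.8°) + j·sin(-98.8°)) = -3.075 - j19.86 V
Step 2 — Sum components: V_total = -3.075 + j65.64 V.
Step 3 — Convert to polar: |V_total| = 65.71 V, ∠V_total = 92.7°.

V_total = 65.71∠92.7° V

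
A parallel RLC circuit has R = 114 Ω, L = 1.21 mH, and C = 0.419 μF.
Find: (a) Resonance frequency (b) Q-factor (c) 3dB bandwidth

Step 1 — Resonance: ω₀ = 1/√(LC) = 1/√(0.00121·4.19e-07) = 4.441e+04 rad/s.
Step 2 — f₀ = ω₀/(2π) = 7068 Hz.
Step 3 — Parallel Q: Q = R/(ω₀L) = 114/(4.441e+04·0.00121) = 2.121.
Step 4 — Bandwidth: Δω = ω₀/Q = 2.094e+04 rad/s; BW = Δω/(2π) = 3332 Hz.

(a) f₀ = 7068 Hz  (b) Q = 2.121  (c) BW = 3332 Hz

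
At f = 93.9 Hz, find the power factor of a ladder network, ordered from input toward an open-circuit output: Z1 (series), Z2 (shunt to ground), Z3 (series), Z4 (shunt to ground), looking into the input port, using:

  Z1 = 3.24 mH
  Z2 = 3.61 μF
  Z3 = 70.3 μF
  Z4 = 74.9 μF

Step 1 — Angular frequency: ω = 2π·f = 2π·93.9 = 590 rad/s.
Step 2 — Component impedances:
  Z1: Z = jωL = j·590·0.00324 = 0 + j1.912 Ω
  Z2: Z = 1/(jωC) = -j/(ω·C) = 0 - j469.5 Ω
  Z3: Z = 1/(jωC) = -j/(ω·C) = 0 - j24.11 Ω
  Z4: Z = 1/(jωC) = -j/(ω·C) = 0 - j22.63 Ω
Step 3 — Ladder network (open output): work backward from the far end, alternating series and parallel combinations. Z_in = 0 - j40.6 Ω = 40.6∠-90.0° Ω.
Step 4 — Power factor: PF = cos(φ) = Re(Z)/|Z| = 0/40.6 = 0.
Step 5 — Type: Im(Z) = -40.6 ⇒ leading (phase φ = -90.0°).

PF = 0 (leading, φ = -90.0°)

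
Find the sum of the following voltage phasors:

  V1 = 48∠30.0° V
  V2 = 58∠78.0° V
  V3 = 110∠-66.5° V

Step 1 — Convert each phasor to rectangular form:
  V1 = 48·(cos(30.0°) + j·sin(30.0°)) = 41.57 + j24 V
  V2 = 58·(cos(78.0°) + j·sin(78.0°)) = 12.06 + j56.73 V
  V3 = 110·(cos(-66.5°) + j·sin(-66.5°)) = 43.86 - j100.9 V
Step 2 — Sum components: V_total = 97.49 - j20.14 V.
Step 3 — Convert to polar: |V_total| = 99.55 V, ∠V_total = -11.7°.

V_total = 99.55∠-11.7° V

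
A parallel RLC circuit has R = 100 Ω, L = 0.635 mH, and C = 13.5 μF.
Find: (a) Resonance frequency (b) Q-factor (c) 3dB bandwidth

Step 1 — Resonance: ω₀ = 1/√(LC) = 1/√(0.000635·1.35e-05) = 1.08e+04 rad/s.
Step 2 — f₀ = ω₀/(2π) = 1719 Hz.
Step 3 — Parallel Q: Q = R/(ω₀L) = 100/(1.08e+04·0.000635) = 14.58.
Step 4 — Bandwidth: Δω = ω₀/Q = 740.7 rad/s; BW = Δω/(2π) = 117.9 Hz.

(a) f₀ = 1719 Hz  (b) Q = 14.58  (c) BW = 117.9 Hz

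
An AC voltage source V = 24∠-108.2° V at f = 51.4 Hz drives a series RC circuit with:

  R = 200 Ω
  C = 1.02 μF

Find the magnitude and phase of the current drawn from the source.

Step 1 — Angular frequency: ω = 2π·f = 2π·51.4 = 323 rad/s.
Step 2 — Component impedances:
  R: Z = R = 200 Ω
  C: Z = 1/(jωC) = -j/(ω·C) = 0 - j3036 Ω
Step 3 — Series combination: Z_total = R + C = 200 - j3036 Ω = 3042∠-86.2° Ω.
Step 4 — Source phasor: V = 24∠-108.2° V = -7.496 - j22.8 V.
Step 5 — Ohm's law: I = V / Z_total = (-7.496 - j22.8) / (200 - j3036) = 0.007316 - j0.002951 A.
Step 6 — Convert to polar: |I| = 0.007889 A, ∠I = -22.0°.

I = 0.007889∠-22.0° A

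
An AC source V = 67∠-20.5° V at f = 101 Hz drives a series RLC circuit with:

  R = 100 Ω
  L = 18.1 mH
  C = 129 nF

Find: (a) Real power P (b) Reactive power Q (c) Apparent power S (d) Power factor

Step 1 — Angular frequency: ω = 2π·f = 2π·101 = 634.6 rad/s.
Step 2 — Component impedances:
  R: Z = R = 100 Ω
  L: Z = jωL = j·634.6·0.0181 = 0 + j11.49 Ω
  C: Z = 1/(jωC) = -j/(ω·C) = 0 - j1.222e+04 Ω
Step 3 — Series combination: Z_total = R + L + C = 100 - j1.22e+04 Ω = 1.22e+04∠-89.5° Ω.
Step 4 — Source phasor: V = 67∠-20.5° V = 62.76 - j23.46 V.
Step 5 — Current: I = V / Z = 0.001965 + j0.005126 A = 0.00549∠69.0° A.
Step 6 — Complex power: S = V·I* = 0.003014 - j0.3678 VA.
Step 7 — Real power: P = Re(S) = 0.003014 W.
Step 8 — Reactive power: Q = Im(S) = -0.3678 VAR.
Step 9 — Apparent power: |S| = 0.3678 VA.
Step 10 — Power factor: PF = P/|S| = 0.008194 (leading).

(a) P = 0.003014 W  (b) Q = -0.3678 VAR  (c) S = 0.3678 VA  (d) PF = 0.008194 (leading)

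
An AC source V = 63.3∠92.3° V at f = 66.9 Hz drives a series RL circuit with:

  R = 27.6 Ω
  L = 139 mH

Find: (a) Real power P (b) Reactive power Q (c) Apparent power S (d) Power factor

Step 1 — Angular frequency: ω = 2π·f = 2π·66.9 = 420.3 rad/s.
Step 2 — Component impedances:
  R: Z = R = 27.6 Ω
  L: Z = jωL = j·420.3·0.139 = 0 + j58.43 Ω
Step 3 — Series combination: Z_total = R + L = 27.6 + j58.43 Ω = 64.62∠64.7° Ω.
Step 4 — Source phasor: V = 63.3∠92.3° V = -2.54 + j63.25 V.
Step 5 — Current: I = V / Z = 0.8682 + j0.4536 A = 0.9796∠27.6° A.
Step 6 — Complex power: S = V·I* = 26.48 + j56.07 VA.
Step 7 — Real power: P = Re(S) = 26.48 W.
Step 8 — Reactive power: Q = Im(S) = 56.07 VAR.
Step 9 — Apparent power: |S| = 62.01 VA.
Step 10 — Power factor: PF = P/|S| = 0.4271 (lagging).

(a) P = 26.48 W  (b) Q = 56.07 VAR  (c) S = 62.01 VA  (d) PF = 0.4271 (lagging)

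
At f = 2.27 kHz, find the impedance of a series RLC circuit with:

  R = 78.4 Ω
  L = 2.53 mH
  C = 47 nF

Step 1 — Angular frequency: ω = 2π·f = 2π·2270 = 1.426e+04 rad/s.
Step 2 — Component impedances:
  R: Z = R = 78.4 Ω
  L: Z = jωL = j·1.426e+04·0.00253 = 0 + j36.08 Ω
  C: Z = 1/(jωC) = -j/(ω·C) = 0 - j1492 Ω
Step 3 — Series combination: Z_total = R + L + C = 78.4 - j1456 Ω = 1458∠-86.9° Ω.

Z = 78.4 - j1456 Ω = 1458∠-86.9° Ω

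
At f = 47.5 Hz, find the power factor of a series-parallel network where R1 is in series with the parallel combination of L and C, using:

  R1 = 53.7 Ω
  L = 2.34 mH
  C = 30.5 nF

Step 1 — Angular frequency: ω = 2π·f = 2π·47.5 = 298.5 rad/s.
Step 2 — Component impedances:
  R1: Z = R = 53.7 Ω
  L: Z = jωL = j·298.5·0.00234 = 0 + j0.6984 Ω
  C: Z = 1/(jωC) = -j/(ω·C) = 0 - j1.099e+05 Ω
Step 3 — Parallel branch: L || C = 1/(1/L + 1/C) = 0 + j0.6984 Ω.
Step 4 — Series with R1: Z_total = R1 + (L || C) = 53.7 + j0.6984 Ω = 53.7∠0.7° Ω.
Step 5 — Power factor: PF = cos(φ) = Re(Z)/|Z| = 53.7/53.705 = 0.9999.
Step 6 — Type: Im(Z) = 0.6984 ⇒ lagging (phase φ = 0.7°).

PF = 0.9999 (lagging, φ = 0.7°)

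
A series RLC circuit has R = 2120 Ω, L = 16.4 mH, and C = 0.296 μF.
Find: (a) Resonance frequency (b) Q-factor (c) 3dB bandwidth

Step 1 — Resonance condition Im(Z)=0 gives ω₀ = 1/√(LC).
Step 2 — ω₀ = 1/√(0.0164·2.96e-07) = 1.435e+04 rad/s.
Step 3 — f₀ = ω₀/(2π) = 2284 Hz.
Step 4 — Series Q: Q = ω₀L/R = 1.435e+04·0.0164/2120 = 0.111.
Step 5 — 3dB bandwidth: Δω = ω₀/Q = 1.293e+05 rad/s; BW = Δω/(2π) = 2.057e+04 Hz.

(a) f₀ = 2284 Hz  (b) Q = 0.111  (c) BW = 2.057e+04 Hz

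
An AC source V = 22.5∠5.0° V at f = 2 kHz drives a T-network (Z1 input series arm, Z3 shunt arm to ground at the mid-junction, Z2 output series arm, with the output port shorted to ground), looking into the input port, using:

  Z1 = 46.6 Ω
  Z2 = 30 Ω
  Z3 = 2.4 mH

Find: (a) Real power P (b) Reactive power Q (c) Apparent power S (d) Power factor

Step 1 — Angular frequency: ω = 2π·f = 2π·2000 = 1.257e+04 rad/s.
Step 2 — Component impedances:
  Z1: Z = R = 46.6 Ω
  Z2: Z = R = 30 Ω
  Z3: Z = jωL = j·1.257e+04·0.0024 = 0 + j30.16 Ω
Step 3 — With the output port shorted to ground, the output series arm Z2 runs from the junction to ground; the shunt arm Z3 also runs from the junction to ground. They appear in parallel: Z3 || Z2 = 15.08 + j15 Ω.
Step 4 — Series with input arm Z1: Z_in = Z1 + (Z3 || Z2) = 61.68 + j15 Ω = 63.48∠13.7° Ω.
Step 5 — Source phasor: V = 22.5∠5.0° V = 22.41 + j1.961 V.
Step 6 — Current: I = V / Z = 0.3504 - j0.05342 A = 0.3545∠-8.7° A.
Step 7 — Complex power: S = V·I* = 7.749 + j1.885 VA.
Step 8 — Real power: P = Re(S) = 7.749 W.
Step 9 — Reactive power: Q = Im(S) = 1.885 VAR.
Step 10 — Apparent power: |S| = 7.975 VA.
Step 11 — Power factor: PF = P/|S| = 0.9717 (lagging).

(a) P = 7.749 W  (b) Q = 1.885 VAR  (c) S = 7.975 VA  (d) PF = 0.9717 (lagging)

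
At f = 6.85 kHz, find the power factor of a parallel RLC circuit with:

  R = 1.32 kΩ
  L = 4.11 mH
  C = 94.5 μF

Step 1 — Angular frequency: ω = 2π·f = 2π·6850 = 4.304e+04 rad/s.
Step 2 — Component impedances:
  R: Z = R = 1320 Ω
  L: Z = jωL = j·4.304e+04·0.00411 = 0 + j176.9 Ω
  C: Z = 1/(jωC) = -j/(ω·C) = 0 - j0.2459 Ω
Step 3 — Parallel combination: 1/Z_total = 1/R + 1/L + 1/C; Z_total = 4.592e-05 - j0.2462 Ω = 0.2462∠-90.0° Ω.
Step 4 — Power factor: PF = cos(φ) = Re(Z)/|Z| = 4.592e-05/0.2462 = 0.0001865.
Step 5 — Type: Im(Z) = -0.2462 ⇒ leading (phase φ = -90.0°).

PF = 0.0001865 (leading, φ = -90.0°)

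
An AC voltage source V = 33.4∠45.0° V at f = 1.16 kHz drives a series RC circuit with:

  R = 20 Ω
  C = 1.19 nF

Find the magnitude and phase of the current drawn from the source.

Step 1 — Angular frequency: ω = 2π·f = 2π·1160 = 7288 rad/s.
Step 2 — Component impedances:
  R: Z = R = 20 Ω
  C: Z = 1/(jωC) = -j/(ω·C) = 0 - j1.153e+05 Ω
Step 3 — Series combination: Z_total = R + C = 20 - j1.153e+05 Ω = 1.153e+05∠-90.0° Ω.
Step 4 — Source phasor: V = 33.4∠45.0° V = 23.62 + j23.62 V.
Step 5 — Ohm's law: I = V / Z_total = (23.62 + j23.62) / (20 - j1.153e+05) = -0.0002048 + j0.0002049 A.
Step 6 — Convert to polar: |I| = 0.0002897 A, ∠I = 135.0°.

I = 0.0002897∠135.0° A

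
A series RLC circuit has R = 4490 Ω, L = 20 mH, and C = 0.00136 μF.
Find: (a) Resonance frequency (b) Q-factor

Step 1 — Resonance condition Im(Z)=0 gives ω₀ = 1/√(LC).
Step 2 — ω₀ = 1/√(0.02·1.36e-09) = 1.917e+05 rad/s.
Step 3 — f₀ = ω₀/(2π) = 3.052e+04 Hz.
Step 4 — Series Q: Q = ω₀L/R = 1.917e+05·0.02/4490 = 0.8541.

(a) f₀ = 3.052e+04 Hz  (b) Q = 0.8541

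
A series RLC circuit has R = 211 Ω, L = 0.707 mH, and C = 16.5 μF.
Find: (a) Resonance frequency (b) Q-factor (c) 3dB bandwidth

Step 1 — Resonance: ω₀ = 1/√(LC) = 1/√(0.000707·1.65e-05) = 9259 rad/s.
Step 2 — f₀ = ω₀/(2π) = 1474 Hz.
Step 3 — Series Q: Q = ω₀L/R = 9259·0.000707/211 = 0.03102.
Step 4 — Bandwidth: Δω = ω₀/Q = 2.984e+05 rad/s; BW = Δω/(2π) = 4.75e+04 Hz.

(a) f₀ = 1474 Hz  (b) Q = 0.03102  (c) BW = 4.75e+04 Hz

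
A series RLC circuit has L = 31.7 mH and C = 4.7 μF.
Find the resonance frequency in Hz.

Step 1 — Resonance condition Im(Z)=0 gives ω₀ = 1/√(LC).
Step 2 — ω₀ = 1/√(0.0317·4.7e-06) = 2591 rad/s.
Step 3 — f₀ = ω₀/(2π) = 412.3 Hz.

f₀ = 412.3 Hz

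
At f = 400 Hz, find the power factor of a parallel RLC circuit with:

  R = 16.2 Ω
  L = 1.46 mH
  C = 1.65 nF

Step 1 — Angular frequency: ω = 2π·f = 2π·400 = 2513 rad/s.
Step 2 — Component impedances:
  R: Z = R = 16.2 Ω
  L: Z = jωL = j·2513·0.00146 = 0 + j3.669 Ω
  C: Z = 1/(jωC) = -j/(ω·C) = 0 - j2.411e+05 Ω
Step 3 — Parallel combination: 1/Z_total = 1/R + 1/L + 1/C; Z_total = 0.7906 + j3.49 Ω = 3.579∠77.2° Ω.
Step 4 — Power factor: PF = cos(φ) = Re(Z)/|Z| = 0.7906/3.579 = 0.2209.
Step 5 — Type: Im(Z) = 3.49 ⇒ lagging (phase φ = 77.2°).

PF = 0.2209 (lagging, φ = 77.2°)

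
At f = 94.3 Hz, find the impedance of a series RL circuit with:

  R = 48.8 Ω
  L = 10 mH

Step 1 — Angular frequency: ω = 2π·f = 2π·94.3 = 592.5 rad/s.
Step 2 — Component impedances:
  R: Z = R = 48.8 Ω
  L: Z = jωL = j·592.5·0.01 = 0 + j5.925 Ω
Step 3 — Series combination: Z_total = R + L = 48.8 + j5.925 Ω = 49.16∠6.9° Ω.

Z = 48.8 + j5.925 Ω = 49.16∠6.9° Ω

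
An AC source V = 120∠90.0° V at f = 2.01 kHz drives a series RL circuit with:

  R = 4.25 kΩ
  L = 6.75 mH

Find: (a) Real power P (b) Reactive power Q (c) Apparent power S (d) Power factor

Step 1 — Angular frequency: ω = 2π·f = 2π·2010 = 1.263e+04 rad/s.
Step 2 — Component impedances:
  R: Z = R = 4250 Ω
  L: Z = jωL = j·1.263e+04·0.00675 = 0 + j85.25 Ω
Step 3 — Series combination: Z_total = R + L = 4250 + j85.25 Ω = 4251∠1.1° Ω.
Step 4 — Source phasor: V = 120∠90.0° V = 0 + j120 V.
Step 5 — Current: I = V / Z = 0.0005661 + j0.02822 A = 0.02823∠88.9° A.
Step 6 — Complex power: S = V·I* = 3.387 + j0.06793 VA.
Step 7 — Real power: P = Re(S) = 3.387 W.
Step 8 — Reactive power: Q = Im(S) = 0.06793 VAR.
Step 9 — Apparent power: |S| = 3.388 VA.
Step 10 — Power factor: PF = P/|S| = 0.9998 (lagging).

(a) P = 3.387 W  (b) Q = 0.06793 VAR  (c) S = 3.388 VA  (d) PF = 0.9998 (lagging)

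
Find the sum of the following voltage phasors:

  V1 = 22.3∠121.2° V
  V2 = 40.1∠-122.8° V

Step 1 — Convert each phasor to rectangular form:
  V1 = 22.3·(cos(121.2°) + j·sin(121.2°)) = -11.55 + j19.07 V
  V2 = 40.1·(cos(-122.8°) + j·sin(-122.8°)) = -21.72 - j33.71 V
Step 2 — Sum components: V_total = -33.27 - j14.63 V.
Step 3 — Convert to polar: |V_total| = 36.35 V, ∠V_total = -156.3°.

V_total = 36.35∠-156.3° V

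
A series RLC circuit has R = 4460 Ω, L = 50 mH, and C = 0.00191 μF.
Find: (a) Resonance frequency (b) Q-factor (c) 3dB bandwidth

Step 1 — Resonance: ω₀ = 1/√(LC) = 1/√(0.05·1.91e-09) = 1.023e+05 rad/s.
Step 2 — f₀ = ω₀/(2π) = 1.629e+04 Hz.
Step 3 — Series Q: Q = ω₀L/R = 1.023e+05·0.05/4460 = 1.147.
Step 4 — Bandwidth: Δω = ω₀/Q = 8.92e+04 rad/s; BW = Δω/(2π) = 1.42e+04 Hz.

(a) f₀ = 1.629e+04 Hz  (b) Q = 1.147  (c) BW = 1.42e+04 Hz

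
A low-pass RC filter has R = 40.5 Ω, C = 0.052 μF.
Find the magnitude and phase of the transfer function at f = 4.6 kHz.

Step 1 — Angular frequency: ω = 2π·4600 = 2.89e+04 rad/s.
Step 2 — Transfer function: H(jω) = 1/(1 + jωRC).
Step 3 — Denominator: 1 + jωRC = 1 + j·2.89e+04·40.5·5.2e-08 = 1 + j0.06087.
Step 4 — H = 0.9963 - j0.06064.
Step 5 — Magnitude: |H| = 0.9982 (-0.0 dB); phase: φ = -3.5°.

|H| = 0.9982 (-0.0 dB), φ = -3.5°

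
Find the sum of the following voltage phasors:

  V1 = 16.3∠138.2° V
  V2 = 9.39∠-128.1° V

Step 1 — Convert each phasor to rectangular form:
  V1 = 16.3·(cos(138.2°) + j·sin(138.2°)) = -12.15 + j10.86 V
  V2 = 9.39·(cos(-128.1°) + j·sin(-128.1°)) = -5.794 - j7.389 V
Step 2 — Sum components: V_total = -17.95 + j3.475 V.
Step 3 — Convert to polar: |V_total| = 18.28 V, ∠V_total = 169.0°.

V_total = 18.28∠169.0° V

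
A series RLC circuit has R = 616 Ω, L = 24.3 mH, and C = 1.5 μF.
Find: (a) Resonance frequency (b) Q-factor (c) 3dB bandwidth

Step 1 — Resonance: ω₀ = 1/√(LC) = 1/√(0.0243·1.5e-06) = 5238 rad/s.
Step 2 — f₀ = ω₀/(2π) = 833.6 Hz.
Step 3 — Series Q: Q = ω₀L/R = 5238·0.0243/616 = 0.2066.
Step 4 — Bandwidth: Δω = ω₀/Q = 2.535e+04 rad/s; BW = Δω/(2π) = 4035 Hz.

(a) f₀ = 833.6 Hz  (b) Q = 0.2066  (c) BW = 4035 Hz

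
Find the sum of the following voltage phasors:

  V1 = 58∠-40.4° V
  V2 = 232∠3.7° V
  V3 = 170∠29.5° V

Step 1 — Convert each phasor to rectangular form:
  V1 = 58·(cos(-40.4°) + j·sin(-40.4°)) = 44.17 - j37.59 V
  V2 = 232·(cos(3.7°) + j·sin(3.7°)) = 231.5 + j14.97 V
  V3 = 170·(cos(29.5°) + j·sin(29.5°)) = 148 + j83.71 V
Step 2 — Sum components: V_total = 423.6 + j61.09 V.
Step 3 — Convert to polar: |V_total| = 428 V, ∠V_total = 8.2°.

V_total = 428∠8.2° V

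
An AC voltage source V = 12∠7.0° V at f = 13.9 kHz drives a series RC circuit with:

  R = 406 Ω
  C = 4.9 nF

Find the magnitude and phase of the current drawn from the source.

Step 1 — Angular frequency: ω = 2π·f = 2π·1.39e+04 = 8.734e+04 rad/s.
Step 2 — Component impedances:
  R: Z = R = 406 Ω
  C: Z = 1/(jωC) = -j/(ω·C) = 0 - j2337 Ω
Step 3 — Series combination: Z_total = R + C = 406 - j2337 Ω = 2372∠-80.1° Ω.
Step 4 — Source phasor: V = 12∠7.0° V = 11.91 + j1.462 V.
Step 5 — Ohm's law: I = V / Z_total = (11.91 + j1.462) / (406 - j2337) = 0.0002521 + j0.005053 A.
Step 6 — Convert to polar: |I| = 0.00506 A, ∠I = 87.1°.

I = 0.00506∠87.1° A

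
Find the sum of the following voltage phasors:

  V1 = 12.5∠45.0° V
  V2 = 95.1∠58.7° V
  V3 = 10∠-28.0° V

Step 1 — Convert each phasor to rectangular form:
  V1 = 12.5·(cos(45.0°) + j·sin(45.0°)) = 8.839 + j8.839 V
  V2 = 95.1·(cos(58.7°) + j·sin(58.7°)) = 49.41 + j81.26 V
  V3 = 10·(cos(-28.0°) + j·sin(-28.0°)) = 8.829 - j4.695 V
Step 2 — Sum components: V_total = 67.07 + j85.4 V.
Step 3 — Convert to polar: |V_total| = 108.6 V, ∠V_total = 51.9°.

V_total = 108.6∠51.9° V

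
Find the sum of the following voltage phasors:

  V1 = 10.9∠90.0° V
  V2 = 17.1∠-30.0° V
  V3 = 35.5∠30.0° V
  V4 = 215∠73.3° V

Step 1 — Convert each phasor to rectangular form:
  V1 = 10.9·(cos(90.0°) + j·sin(90.0°)) = 0 + j10.9 V
  V2 = 17.1·(cos(-30.0°) + j·sin(-30.0°)) = 14.81 - j8.55 V
  V3 = 35.5·(cos(30.0°) + j·sin(30.0°)) = 30.74 + j17.75 V
  V4 = 215·(cos(73.3°) + j·sin(73.3°)) = 61.78 + j205.9 V
Step 2 — Sum components: V_total = 107.3 + j226 V.
Step 3 — Convert to polar: |V_total| = 250.2 V, ∠V_total = 64.6°.

V_total = 250.2∠64.6° V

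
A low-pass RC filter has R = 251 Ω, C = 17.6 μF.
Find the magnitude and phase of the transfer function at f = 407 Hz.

Step 1 — Angular frequency: ω = 2π·407 = 2557 rad/s.
Step 2 — Transfer function: H(jω) = 1/(1 + jωRC).
Step 3 — Denominator: 1 + jωRC = 1 + j·2557·251·1.76e-05 = 1 + j11.3.
Step 4 — H = 0.007775 - j0.08783.
Step 5 — Magnitude: |H| = 0.08817 (-21.1 dB); phase: φ = -84.9°.

|H| = 0.08817 (-21.1 dB), φ = -84.9°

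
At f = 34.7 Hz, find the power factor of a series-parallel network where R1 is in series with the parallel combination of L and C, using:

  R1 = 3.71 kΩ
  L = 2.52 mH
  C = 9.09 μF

Step 1 — Angular frequency: ω = 2π·f = 2π·34.7 = 218 rad/s.
Step 2 — Component impedances:
  R1: Z = R = 3710 Ω
  L: Z = jωL = j·218·0.00252 = 0 + j0.5494 Ω
  C: Z = 1/(jωC) = -j/(ω·C) = 0 - j504.6 Ω
Step 3 — Parallel branch: L || C = 1/(1/L + 1/C) = 0 + j0.55 Ω.
Step 4 — Series with R1: Z_total = R1 + (L || C) = 3710 + j0.55 Ω = 3710∠0.0° Ω.
Step 5 — Power factor: PF = cos(φ) = Re(Z)/|Z| = 3710/3710 = 1.
Step 6 — Type: Im(Z) = 0.55 ⇒ lagging (phase φ = 0.0°).

PF = 1 (lagging, φ = 0.0°)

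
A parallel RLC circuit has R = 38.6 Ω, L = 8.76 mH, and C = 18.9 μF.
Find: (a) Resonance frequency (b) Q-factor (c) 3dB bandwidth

Step 1 — Resonance: ω₀ = 1/√(LC) = 1/√(0.00876·1.89e-05) = 2458 rad/s.
Step 2 — f₀ = ω₀/(2π) = 391.1 Hz.
Step 3 — Parallel Q: Q = R/(ω₀L) = 38.6/(2458·0.00876) = 1.793.
Step 4 — Bandwidth: Δω = ω₀/Q = 1371 rad/s; BW = Δω/(2π) = 218.2 Hz.

(a) f₀ = 391.1 Hz  (b) Q = 1.793  (c) BW = 218.2 Hz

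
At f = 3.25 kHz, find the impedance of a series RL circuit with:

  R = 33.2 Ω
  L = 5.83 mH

Step 1 — Angular frequency: ω = 2π·f = 2π·3250 = 2.042e+04 rad/s.
Step 2 — Component impedances:
  R: Z = R = 33.2 Ω
  L: Z = jωL = j·2.042e+04·0.00583 = 0 + j119.1 Ω
Step 3 — Series combination: Z_total = R + L = 33.2 + j119.1 Ω = 123.6∠74.4° Ω.

Z = 33.2 + j119.1 Ω = 123.6∠74.4° Ω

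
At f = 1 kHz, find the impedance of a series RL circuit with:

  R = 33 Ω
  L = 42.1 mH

Step 1 — Angular frequency: ω = 2π·f = 2π·1000 = 6283 rad/s.
Step 2 — Component impedances:
  R: Z = R = 33 Ω
  L: Z = jωL = j·6283·0.0421 = 0 + j264.5 Ω
Step 3 — Series combination: Z_total = R + L = 33 + j264.5 Ω = 266.6∠82.9° Ω.

Z = 33 + j264.5 Ω = 266.6∠82.9° Ω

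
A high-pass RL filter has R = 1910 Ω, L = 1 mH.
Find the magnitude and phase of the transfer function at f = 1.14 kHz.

Step 1 — Angular frequency: ω = 2π·1140 = 7163 rad/s.
Step 2 — Transfer function: H(jω) = jωL/(R + jωL).
Step 3 — Numerator jωL = j·7.163; denominator R + jωL = 1910 + j7.163.
Step 4 — H = 1.406e-05 + j0.00375.
Step 5 — Magnitude: |H| = 0.00375 (-48.5 dB); phase: φ = 89.8°.

|H| = 0.00375 (-48.5 dB), φ = 89.8°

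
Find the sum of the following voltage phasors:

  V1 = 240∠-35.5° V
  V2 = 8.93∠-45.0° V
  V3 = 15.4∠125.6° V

Step 1 — Convert each phasor to rectangular form:
  V1 = 240·(cos(-35.5°) + j·sin(-35.5°)) = 195.4 - j139.4 V
  V2 = 8.93·(cos(-45.0°) + j·sin(-45.0°)) = 6.314 - j6.314 V
  V3 = 15.4·(cos(125.6°) + j·sin(125.6°)) = -8.965 + j12.52 V
Step 2 — Sum components: V_total = 192.7 - j133.2 V.
Step 3 — Convert to polar: |V_total| = 234.3 V, ∠V_total = -34.6°.

V_total = 234.3∠-34.6° V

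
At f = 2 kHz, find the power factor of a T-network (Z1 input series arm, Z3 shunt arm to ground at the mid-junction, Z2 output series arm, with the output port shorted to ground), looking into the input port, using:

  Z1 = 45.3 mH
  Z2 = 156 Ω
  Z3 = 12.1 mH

Step 1 — Angular frequency: ω = 2π·f = 2π·2000 = 1.257e+04 rad/s.
Step 2 — Component impedances:
  Z1: Z = jωL = j·1.257e+04·0.0453 = 0 + j569.3 Ω
  Z2: Z = R = 156 Ω
  Z3: Z = jωL = j·1.257e+04·0.0121 = 0 + j152.1 Ω
Step 3 — With the output port shorted to ground, the output series arm Z2 runs from the junction to ground; the shunt arm Z3 also runs from the junction to ground. They appear in parallel: Z3 || Z2 = 76 + j77.97 Ω.
Step 4 — Series with input arm Z1: Z_in = Z1 + (Z3 || Z2) = 76 + j647.2 Ω = 651.7∠83.3° Ω.
Step 5 — Power factor: PF = cos(φ) = Re(Z)/|Z| = 76/651.7 = 0.1166.
Step 6 — Type: Im(Z) = 647.2 ⇒ lagging (phase φ = 83.3°).

PF = 0.1166 (lagging, φ = 83.3°)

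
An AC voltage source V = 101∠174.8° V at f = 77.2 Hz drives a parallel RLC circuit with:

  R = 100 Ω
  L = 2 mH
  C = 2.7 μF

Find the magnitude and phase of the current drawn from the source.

Step 1 — Angular frequency: ω = 2π·f = 2π·77.2 = 485.1 rad/s.
Step 2 — Component impedances:
  R: Z = R = 100 Ω
  L: Z = jωL = j·485.1·0.002 = 0 + j0.9701 Ω
  C: Z = 1/(jωC) = -j/(ω·C) = 0 - j763.6 Ω
Step 3 — Parallel combination: 1/Z_total = 1/R + 1/L + 1/C; Z_total = 0.009434 + j0.9713 Ω = 0.9713∠89.4° Ω.
Step 4 — Source phasor: V = 101∠174.8° V = -100.6 + j9.154 V.
Step 5 — Ohm's law: I = V / Z_total = (-100.6 + j9.154) / (0.009434 + j0.9713) = 8.418 + j103.6 A.
Step 6 — Convert to polar: |I| = 104 A, ∠I = 85.4°.

I = 104∠85.4° A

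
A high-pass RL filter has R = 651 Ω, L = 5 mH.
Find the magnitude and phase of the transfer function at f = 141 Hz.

Step 1 — Angular frequency: ω = 2π·141 = 885.9 rad/s.
Step 2 — Transfer function: H(jω) = jωL/(R + jωL).
Step 3 — Numerator jωL = j·4.43; denominator R + jωL = 651 + j4.43.
Step 4 — H = 4.63e-05 + j0.006804.
Step 5 — Magnitude: |H| = 0.006804 (-43.3 dB); phase: φ = 89.6°.

|H| = 0.006804 (-43.3 dB), φ = 89.6°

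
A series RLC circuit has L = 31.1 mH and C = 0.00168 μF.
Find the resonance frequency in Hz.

Step 1 — Resonance condition Im(Z)=0 gives ω₀ = 1/√(LC).
Step 2 — ω₀ = 1/√(0.0311·1.68e-09) = 1.383e+05 rad/s.
Step 3 — f₀ = ω₀/(2π) = 2.202e+04 Hz.

f₀ = 2.202e+04 Hz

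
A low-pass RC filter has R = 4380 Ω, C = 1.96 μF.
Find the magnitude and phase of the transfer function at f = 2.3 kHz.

Step 1 — Angular frequency: ω = 2π·2300 = 1.445e+04 rad/s.
Step 2 — Transfer function: H(jω) = 1/(1 + jωRC).
Step 3 — Denominator: 1 + jωRC = 1 + j·1.445e+04·4380·1.96e-06 = 1 + j124.1.
Step 4 — H = 6.497e-05 - j0.00806.
Step 5 — Magnitude: |H| = 0.00806 (-41.9 dB); phase: φ = -89.5°.

|H| = 0.00806 (-41.9 dB), φ = -89.5°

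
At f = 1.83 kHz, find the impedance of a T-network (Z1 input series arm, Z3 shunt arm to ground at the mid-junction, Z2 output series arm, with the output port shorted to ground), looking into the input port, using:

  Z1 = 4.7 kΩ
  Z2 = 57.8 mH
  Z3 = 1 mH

Step 1 — Angular frequency: ω = 2π·f = 2π·1830 = 1.15e+04 rad/s.
Step 2 — Component impedances:
  Z1: Z = R = 4700 Ω
  Z2: Z = jωL = j·1.15e+04·0.0578 = 0 + j664.6 Ω
  Z3: Z = jωL = j·1.15e+04·0.001 = 0 + j11.5 Ω
Step 3 — With the output port shorted to ground, the output series arm Z2 runs from the junction to ground; the shunt arm Z3 also runs from the junction to ground. They appear in parallel: Z3 || Z2 = 0 + j11.3 Ω.
Step 4 — Series with input arm Z1: Z_in = Z1 + (Z3 || Z2) = 4700 + j11.3 Ω = 4700∠0.1° Ω.

Z = 4700 + j11.3 Ω = 4700∠0.1° Ω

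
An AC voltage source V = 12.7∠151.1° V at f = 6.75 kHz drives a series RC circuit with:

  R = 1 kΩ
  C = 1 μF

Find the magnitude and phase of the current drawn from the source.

Step 1 — Angular frequency: ω = 2π·f = 2π·6750 = 4.241e+04 rad/s.
Step 2 — Component impedances:
  R: Z = R = 1000 Ω
  C: Z = 1/(jωC) = -j/(ω·C) = 0 - j23.58 Ω
Step 3 — Series combination: Z_total = R + C = 1000 - j23.58 Ω = 1000∠-1.4° Ω.
Step 4 — Source phasor: V = 12.7∠151.1° V = -11.12 + j6.138 V.
Step 5 — Ohm's law: I = V / Z_total = (-11.12 + j6.138) / (1000 - j23.58) = -0.01126 + j0.005872 A.
Step 6 — Convert to polar: |I| = 0.0127 A, ∠I = 152.5°.

I = 0.0127∠152.5° A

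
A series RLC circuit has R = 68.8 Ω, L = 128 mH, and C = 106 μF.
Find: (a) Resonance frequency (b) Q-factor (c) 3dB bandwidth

Step 1 — Resonance condition Im(Z)=0 gives ω₀ = 1/√(LC).
Step 2 — ω₀ = 1/√(0.128·0.000106) = 271.5 rad/s.
Step 3 — f₀ = ω₀/(2π) = 43.21 Hz.
Step 4 — Series Q: Q = ω₀L/R = 271.5·0.128/68.8 = 0.5051.
Step 5 — 3dB bandwidth: Δω = ω₀/Q = 537.5 rad/s; BW = Δω/(2π) = 85.55 Hz.

(a) f₀ = 43.21 Hz  (b) Q = 0.5051  (c) BW = 85.55 Hz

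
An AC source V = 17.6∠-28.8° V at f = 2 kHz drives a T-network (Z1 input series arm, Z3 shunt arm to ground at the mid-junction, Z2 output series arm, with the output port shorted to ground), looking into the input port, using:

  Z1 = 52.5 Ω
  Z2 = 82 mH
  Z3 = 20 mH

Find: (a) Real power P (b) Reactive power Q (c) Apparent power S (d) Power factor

Step 1 — Angular frequency: ω = 2π·f = 2π·2000 = 1.257e+04 rad/s.
Step 2 — Component impedances:
  Z1: Z = R = 52.5 Ω
  Z2: Z = jωL = j·1.257e+04·0.082 = 0 + j1030 Ω
  Z3: Z = jωL = j·1.257e+04·0.02 = 0 + j251.3 Ω
Step 3 — With the output port shorted to ground, the output series arm Z2 runs from the junction to ground; the shunt arm Z3 also runs from the junction to ground. They appear in parallel: Z3 || Z2 = 0 + j202 Ω.
Step 4 — Series with input arm Z1: Z_in = Z1 + (Z3 || Z2) = 52.5 + j202 Ω = 208.8∠75.4° Ω.
Step 5 — Source phasor: V = 17.6∠-28.8° V = 15.42 - j8.479 V.
Step 6 — Current: I = V / Z = -0.02073 - j0.08172 A = 0.08431∠-104.2° A.
Step 7 — Complex power: S = V·I* = 0.3732 + j1.436 VA.
Step 8 — Real power: P = Re(S) = 0.3732 W.
Step 9 — Reactive power: Q = Im(S) = 1.436 VAR.
Step 10 — Apparent power: |S| = 1.484 VA.
Step 11 — Power factor: PF = P/|S| = 0.2515 (lagging).

(a) P = 0.3732 W  (b) Q = 1.436 VAR  (c) S = 1.484 VA  (d) PF = 0.2515 (lagging)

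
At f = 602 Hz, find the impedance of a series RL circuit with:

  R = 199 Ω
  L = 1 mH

Step 1 — Angular frequency: ω = 2π·f = 2π·602 = 3782 rad/s.
Step 2 — Component impedances:
  R: Z = R = 199 Ω
  L: Z = jωL = j·3782·0.001 = 0 + j3.782 Ω
Step 3 — Series combination: Z_total = R + L = 199 + j3.782 Ω = 199∠1.1° Ω.

Z = 199 + j3.782 Ω = 199∠1.1° Ω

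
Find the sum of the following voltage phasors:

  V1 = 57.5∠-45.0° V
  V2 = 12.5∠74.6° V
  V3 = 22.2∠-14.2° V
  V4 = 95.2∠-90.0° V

Step 1 — Convert each phasor to rectangular form:
  V1 = 57.5·(cos(-45.0°) + j·sin(-45.0°)) = 40.66 - j40.66 V
  V2 = 12.5·(cos(74.6°) + j·sin(74.6°)) = 3.319 + j12.05 V
  V3 = 22.2·(cos(-14.2°) + j·sin(-14.2°)) = 21.52 - j5.446 V
  V4 = 95.2·(cos(-90.0°) + j·sin(-90.0°)) = 0 - j95.2 V
Step 2 — Sum components: V_total = 65.5 - j129.3 V.
Step 3 — Convert to polar: |V_total| = 144.9 V, ∠V_total = -63.1°.

V_total = 144.9∠-63.1° V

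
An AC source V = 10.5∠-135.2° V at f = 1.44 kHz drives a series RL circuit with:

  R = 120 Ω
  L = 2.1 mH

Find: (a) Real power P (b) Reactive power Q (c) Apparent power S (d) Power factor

Step 1 — Angular frequency: ω = 2π·f = 2π·1440 = 9048 rad/s.
Step 2 — Component impedances:
  R: Z = R = 120 Ω
  L: Z = jωL = j·9048·0.0021 = 0 + j19 Ω
Step 3 — Series combination: Z_total = R + L = 120 + j19 Ω = 121.5∠9.0° Ω.
Step 4 — Source phasor: V = 10.5∠-135.2° V = -7.45 - j7.399 V.
Step 5 — Current: I = V / Z = -0.07009 - j0.05056 A = 0.08642∠-144.2° A.
Step 6 — Complex power: S = V·I* = 0.8963 + j0.1419 VA.
Step 7 — Real power: P = Re(S) = 0.8963 W.
Step 8 — Reactive power: Q = Im(S) = 0.1419 VAR.
Step 9 — Apparent power: |S| = 0.9074 VA.
Step 10 — Power factor: PF = P/|S| = 0.9877 (lagging).

(a) P = 0.8963 W  (b) Q = 0.1419 VAR  (c) S = 0.9074 VA  (d) PF = 0.9877 (lagging)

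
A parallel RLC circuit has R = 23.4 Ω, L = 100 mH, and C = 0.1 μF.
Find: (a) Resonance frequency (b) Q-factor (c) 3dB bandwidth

Step 1 — Resonance: ω₀ = 1/√(LC) = 1/√(0.1·1e-07) = 1e+04 rad/s.
Step 2 — f₀ = ω₀/(2π) = 1592 Hz.
Step 3 — Parallel Q: Q = R/(ω₀L) = 23.4/(1e+04·0.1) = 0.0234.
Step 4 — Bandwidth: Δω = ω₀/Q = 4.274e+05 rad/s; BW = Δω/(2π) = 6.801e+04 Hz.

(a) f₀ = 1592 Hz  (b) Q = 0.0234  (c) BW = 6.801e+04 Hz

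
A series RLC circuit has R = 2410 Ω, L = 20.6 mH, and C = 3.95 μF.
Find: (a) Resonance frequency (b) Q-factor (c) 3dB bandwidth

Step 1 — Resonance: ω₀ = 1/√(LC) = 1/√(0.0206·3.95e-06) = 3506 rad/s.
Step 2 — f₀ = ω₀/(2π) = 557.9 Hz.
Step 3 — Series Q: Q = ω₀L/R = 3506·0.0206/2410 = 0.02997.
Step 4 — Bandwidth: Δω = ω₀/Q = 1.17e+05 rad/s; BW = Δω/(2π) = 1.862e+04 Hz.

(a) f₀ = 557.9 Hz  (b) Q = 0.02997  (c) BW = 1.862e+04 Hz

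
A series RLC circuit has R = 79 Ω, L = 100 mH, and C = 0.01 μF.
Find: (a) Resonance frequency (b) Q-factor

Step 1 — Resonance condition Im(Z)=0 gives ω₀ = 1/√(LC).
Step 2 — ω₀ = 1/√(0.1·1e-08) = 3.162e+04 rad/s.
Step 3 — f₀ = ω₀/(2π) = 5033 Hz.
Step 4 — Series Q: Q = ω₀L/R = 3.162e+04·0.1/79 = 40.03.

(a) f₀ = 5033 Hz  (b) Q = 40.03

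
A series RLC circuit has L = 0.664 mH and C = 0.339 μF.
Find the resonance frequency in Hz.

Step 1 — Resonance condition Im(Z)=0 gives ω₀ = 1/√(LC).
Step 2 — ω₀ = 1/√(0.000664·3.39e-07) = 6.665e+04 rad/s.
Step 3 — f₀ = ω₀/(2π) = 1.061e+04 Hz.

f₀ = 1.061e+04 Hz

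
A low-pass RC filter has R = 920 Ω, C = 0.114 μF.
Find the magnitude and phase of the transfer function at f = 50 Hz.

Step 1 — Angular frequency: ω = 2π·50 = 314.2 rad/s.
Step 2 — Transfer function: H(jω) = 1/(1 + jωRC).
Step 3 — Denominator: 1 + jωRC = 1 + j·314.2·920·1.14e-07 = 1 + j0.03295.
Step 4 — H = 0.9989 - j0.03291.
Step 5 — Magnitude: |H| = 0.9995 (-0.0 dB); phase: φ = -1.9°.

|H| = 0.9995 (-0.0 dB), φ = -1.9°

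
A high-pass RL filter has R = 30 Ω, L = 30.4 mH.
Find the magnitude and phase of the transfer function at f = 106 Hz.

Step 1 — Angular frequency: ω = 2π·106 = 666 rad/s.
Step 2 — Transfer function: H(jω) = jωL/(R + jωL).
Step 3 — Numerator jωL = j·20.25; denominator R + jωL = 30 + j20.25.
Step 4 — H = 0.3129 + j0.4637.
Step 5 — Magnitude: |H| = 0.5594 (-5.0 dB); phase: φ = 56.0°.

|H| = 0.5594 (-5.0 dB), φ = 56.0°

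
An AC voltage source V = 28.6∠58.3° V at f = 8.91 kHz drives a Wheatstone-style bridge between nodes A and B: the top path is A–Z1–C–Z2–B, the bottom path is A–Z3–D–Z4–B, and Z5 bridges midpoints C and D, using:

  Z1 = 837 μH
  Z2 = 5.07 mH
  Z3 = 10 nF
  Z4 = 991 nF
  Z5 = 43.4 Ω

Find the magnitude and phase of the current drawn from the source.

Step 1 — Angular frequency: ω = 2π·f = 2π·8910 = 5.598e+04 rad/s.
Step 2 — Component impedances:
  Z1: Z = jωL = j·5.598e+04·0.000837 = 0 + j46.86 Ω
  Z2: Z = jωL = j·5.598e+04·0.00507 = 0 + j283.8 Ω
  Z3: Z = 1/(jωC) = -j/(ω·C) = 0 - j1786 Ω
  Z4: Z = 1/(jωC) = -j/(ω·C) = 0 - j18.02 Ω
  Z5: Z = R = 43.4 Ω
Step 3 — Bridge requires nodal analysis (the Z5 bridge couples midpoints C and D, so the two paths cannot be reduced to a simple series/parallel combination). Setting node B to ground and injecting 1 A at node A, the 3-node admittance system at A, C, D solves to V_A = Z_AB = 51.04 + j35.93 Ω = 62.42∠35.1° Ω.
Step 4 — Source phasor: V = 28.6∠58.3° V = 15.03 + j24.33 V.
Step 5 — Ohm's law: I = V / Z_total = (15.03 + j24.33) / (51.04 + j35.93) = 0.4213 + j0.1802 A.
Step 6 — Convert to polar: |I| = 0.4582 A, ∠I = 23.2°.

I = 0.4582∠23.2° A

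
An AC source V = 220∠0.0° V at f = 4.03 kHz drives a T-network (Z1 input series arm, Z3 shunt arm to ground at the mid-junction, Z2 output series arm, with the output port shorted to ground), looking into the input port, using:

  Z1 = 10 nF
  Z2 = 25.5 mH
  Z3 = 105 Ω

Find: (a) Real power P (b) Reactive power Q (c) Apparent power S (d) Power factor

Step 1 — Angular frequency: ω = 2π·f = 2π·4030 = 2.532e+04 rad/s.
Step 2 — Component impedances:
  Z1: Z = 1/(jωC) = -j/(ω·C) = 0 - j3949 Ω
  Z2: Z = jωL = j·2.532e+04·0.0255 = 0 + j645.7 Ω
  Z3: Z = R = 105 Ω
Step 3 — With the output port shorted to ground, the output series arm Z2 runs from the junction to ground; the shunt arm Z3 also runs from the junction to ground. They appear in parallel: Z3 || Z2 = 102.3 + j16.63 Ω.
Step 4 — Series with input arm Z1: Z_in = Z1 + (Z3 || Z2) = 102.3 - j3933 Ω = 3934∠-88.5° Ω.
Step 5 — Source phasor: V = 220∠0.0° V = 220 V.
Step 6 — Current: I = V / Z = 0.001454 + j0.0559 A = 0.05592∠88.5° A.
Step 7 — Complex power: S = V·I* = 0.3199 - j12.3 VA.
Step 8 — Real power: P = Re(S) = 0.3199 W.
Step 9 — Reactive power: Q = Im(S) = -12.3 VAR.
Step 10 — Apparent power: |S| = 12.3 VA.
Step 11 — Power factor: PF = P/|S| = 0.026 (leading).

(a) P = 0.3199 W  (b) Q = -12.3 VAR  (c) S = 12.3 VA  (d) PF = 0.026 (leading)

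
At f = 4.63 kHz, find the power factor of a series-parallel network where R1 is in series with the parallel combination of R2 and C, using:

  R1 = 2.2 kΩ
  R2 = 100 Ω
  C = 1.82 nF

Step 1 — Angular frequency: ω = 2π·f = 2π·4630 = 2.909e+04 rad/s.
Step 2 — Component impedances:
  R1: Z = R = 2200 Ω
  R2: Z = R = 100 Ω
  C: Z = 1/(jωC) = -j/(ω·C) = 0 - j1.889e+04 Ω
Step 3 — Parallel branch: R2 || C = 1/(1/R2 + 1/C) = 100 - j0.5294 Ω.
Step 4 — Series with R1: Z_total = R1 + (R2 || C) = 2300 - j0.5294 Ω = 2300∠-0.0° Ω.
Step 5 — Power factor: PF = cos(φ) = Re(Z)/|Z| = 2300/2300 = 1.
Step 6 — Type: Im(Z) = -0.5294 ⇒ leading (phase φ = -0.0°).

PF = 1 (leading, φ = -0.0°)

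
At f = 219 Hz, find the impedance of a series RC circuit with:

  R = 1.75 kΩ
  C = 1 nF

Step 1 — Angular frequency: ω = 2π·f = 2π·219 = 1376 rad/s.
Step 2 — Component impedances:
  R: Z = R = 1750 Ω
  C: Z = 1/(jωC) = -j/(ω·C) = 0 - j7.267e+05 Ω
Step 3 — Series combination: Z_total = R + C = 1750 - j7.267e+05 Ω = 7.267e+05∠-89.9° Ω.

Z = 1750 - j7.267e+05 Ω = 7.267e+05∠-89.9° Ω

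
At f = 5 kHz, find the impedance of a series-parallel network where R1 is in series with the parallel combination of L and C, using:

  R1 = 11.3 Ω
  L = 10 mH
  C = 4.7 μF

Step 1 — Angular frequency: ω = 2π·f = 2π·5000 = 3.142e+04 rad/s.
Step 2 — Component impedances:
  R1: Z = R = 11.3 Ω
  L: Z = jωL = j·3.142e+04·0.01 = 0 + j314.2 Ω
  C: Z = 1/(jωC) = -j/(ω·C) = 0 - j6.773 Ω
Step 3 — Parallel branch: L || C = 1/(1/L + 1/C) = 0 - j6.922 Ω.
Step 4 — Series with R1: Z_total = R1 + (L || C) = 11.3 - j6.922 Ω = 13.25∠-31.5° Ω.

Z = 11.3 - j6.922 Ω = 13.25∠-31.5° Ω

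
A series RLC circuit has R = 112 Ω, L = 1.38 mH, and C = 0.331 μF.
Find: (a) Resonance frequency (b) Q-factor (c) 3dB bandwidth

Step 1 — Resonance: ω₀ = 1/√(LC) = 1/√(0.00138·3.31e-07) = 4.679e+04 rad/s.
Step 2 — f₀ = ω₀/(2π) = 7447 Hz.
Step 3 — Series Q: Q = ω₀L/R = 4.679e+04·0.00138/112 = 0.5765.
Step 4 — Bandwidth: Δω = ω₀/Q = 8.116e+04 rad/s; BW = Δω/(2π) = 1.292e+04 Hz.

(a) f₀ = 7447 Hz  (b) Q = 0.5765  (c) BW = 1.292e+04 Hz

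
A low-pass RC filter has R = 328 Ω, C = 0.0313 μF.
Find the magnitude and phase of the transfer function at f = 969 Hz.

Step 1 — Angular frequency: ω = 2π·969 = 6088 rad/s.
Step 2 — Transfer function: H(jω) = 1/(1 + jωRC).
Step 3 — Denominator: 1 + jωRC = 1 + j·6088·328·3.13e-08 = 1 + j0.06251.
Step 4 — H = 0.9961 - j0.06226.
Step 5 — Magnitude: |H| = 0.9981 (-0.0 dB); phase: φ = -3.6°.

|H| = 0.9981 (-0.0 dB), φ = -3.6°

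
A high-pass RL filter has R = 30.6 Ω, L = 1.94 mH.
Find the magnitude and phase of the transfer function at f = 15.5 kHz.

Step 1 — Angular frequency: ω = 2π·1.55e+04 = 9.739e+04 rad/s.
Step 2 — Transfer function: H(jω) = jωL/(R + jωL).
Step 3 — Numerator jωL = j·188.9; denominator R + jωL = 30.6 + j188.9.
Step 4 — H = 0.9744 + j0.1578.
Step 5 — Magnitude: |H| = 0.9871 (-0.1 dB); phase: φ = 9.2°.

|H| = 0.9871 (-0.1 dB), φ = 9.2°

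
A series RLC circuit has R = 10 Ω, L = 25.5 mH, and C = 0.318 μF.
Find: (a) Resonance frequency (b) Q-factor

Step 1 — Resonance condition Im(Z)=0 gives ω₀ = 1/√(LC).
Step 2 — ω₀ = 1/√(0.0255·3.18e-07) = 1.11e+04 rad/s.
Step 3 — f₀ = ω₀/(2π) = 1767 Hz.
Step 4 — Series Q: Q = ω₀L/R = 1.11e+04·0.0255/10 = 28.32.

(a) f₀ = 1767 Hz  (b) Q = 28.32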